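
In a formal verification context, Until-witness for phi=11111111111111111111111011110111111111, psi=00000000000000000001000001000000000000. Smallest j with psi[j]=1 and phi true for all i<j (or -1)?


(phi U psi) at 0: need smallest j with psi[j]=1 and phi[i]=1 for all i in [0,j).
Scan from step 0:
  step 0: phi=1, psi=0 -> continue
  step 1: phi=1, psi=0 -> continue
  step 2: phi=1, psi=0 -> continue
  step 3: phi=1, psi=0 -> continue
  step 19: psi=1 and phi held for [0,19) -> witness found
Witness step = 19

19


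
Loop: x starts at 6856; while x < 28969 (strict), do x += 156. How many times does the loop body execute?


Step 1: x goes from 6856 toward 28969 by 156; the body runs while x<28969, so iterations = ceil((bound-start)/step)
Step 2: Distance=22113
Step 3: ceil(22113/156)=142

142


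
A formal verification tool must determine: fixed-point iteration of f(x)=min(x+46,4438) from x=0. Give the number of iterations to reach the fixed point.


Step 1: x=0, cap=4438, increment=46
Step 2: x grows by 46 each step until capped at 4438; fixed point is x=4438
Step 3: iterations = ceil(4438/46) = 97

97


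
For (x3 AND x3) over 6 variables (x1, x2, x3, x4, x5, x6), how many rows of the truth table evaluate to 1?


Formula: (x3 AND x3) over 6 vars (64 rows)
Evaluate each row (x1, x2, x3, x4, x5, x6 as bits, MSB first):
  row 0 [000000]: (0 AND 0) -> 0
  row 1 [000001]: (0 AND 0) -> 0
  row 2 [000010]: (0 AND 0) -> 0
  row 3 [000011]: (0 AND 0) -> 0
  row 4 [000100]: (0 AND 0) -> 0
  (every remaining row is evaluated the same way; all 64 results are listed next)
Full result column, 8 rows per line (x1,x2,x3 fixed per line; x4,x5,x6 runs 000..111 left to right):
  rows 0-7 [x1,x2,x3=000]: 00000000  (ones: 0)
  rows 8-15 [x1,x2,x3=001]: 11111111  (ones: 8)
  rows 16-23 [x1,x2,x3=010]: 00000000  (ones: 0)
  rows 24-31 [x1,x2,x3=011]: 11111111  (ones: 8)
  rows 32-39 [x1,x2,x3=100]: 00000000  (ones: 0)
  rows 40-47 [x1,x2,x3=101]: 11111111  (ones: 8)
  rows 48-55 [x1,x2,x3=110]: 00000000  (ones: 0)
  rows 56-63 [x1,x2,x3=111]: 11111111  (ones: 8)
Count of 1-rows = 0+8+0+8+0+8+0+8 = 32

32


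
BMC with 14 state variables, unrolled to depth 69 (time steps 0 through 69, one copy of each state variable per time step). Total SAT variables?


BMC unrolls to depth k, creating one copy of each state var for steps 0..k.
Step count = 69 + 1 = 70 (steps 0 through 69)
Vars per step = 14
Total = 14 * 70 = 980

980


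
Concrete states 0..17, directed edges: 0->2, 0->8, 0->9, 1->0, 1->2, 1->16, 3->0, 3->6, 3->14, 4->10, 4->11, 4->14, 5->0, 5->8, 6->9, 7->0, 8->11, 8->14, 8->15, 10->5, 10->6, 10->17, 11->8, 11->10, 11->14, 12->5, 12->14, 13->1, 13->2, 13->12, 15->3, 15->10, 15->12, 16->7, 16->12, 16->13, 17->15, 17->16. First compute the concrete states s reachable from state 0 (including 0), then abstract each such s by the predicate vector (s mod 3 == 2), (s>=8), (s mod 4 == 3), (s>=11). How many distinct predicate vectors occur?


BFS from 0:
Concrete reachable: {0, 1, 2, 3, 5, 6, 7, 8, 9, 10, 11, 12, 13, 14, 15, 16, 17}
Abstract via predicates (s mod 3 == 2), (s>=8), (s mod 4 == 3), (s>=11):
  (0,0,0,0) <- {0, 1, 6}
  (0,0,1,0) <- {3, 7}
  (0,1,0,0) <- {9, 10}
  (0,1,0,1) <- {12, 13, 16}
  (0,1,1,1) <- {15}
  (1,0,0,0) <- {2, 5}
  (1,1,0,0) <- {8}
  (1,1,0,1) <- {14, 17}
  (1,1,1,1) <- {11}
Distinct abstract states = 9

9


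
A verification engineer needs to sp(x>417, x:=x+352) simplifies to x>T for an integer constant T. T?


Formula: sp(P, x:=E) = exists old_x. (x = E[old_x/x]) AND P[old_x/x] (old_x is the value of x before the assignment; eliminate old_x by solving x = E[old_x/x] for old_x)
Step 1: Precondition P: x>417, i.e. old_x > 417
Step 2: Assignment gives x = old_x + 352, so old_x = x - 352
Step 3: Substitute into P: x - 352 > 417
Step 4: Simplify: x > 417+352 = 769

769


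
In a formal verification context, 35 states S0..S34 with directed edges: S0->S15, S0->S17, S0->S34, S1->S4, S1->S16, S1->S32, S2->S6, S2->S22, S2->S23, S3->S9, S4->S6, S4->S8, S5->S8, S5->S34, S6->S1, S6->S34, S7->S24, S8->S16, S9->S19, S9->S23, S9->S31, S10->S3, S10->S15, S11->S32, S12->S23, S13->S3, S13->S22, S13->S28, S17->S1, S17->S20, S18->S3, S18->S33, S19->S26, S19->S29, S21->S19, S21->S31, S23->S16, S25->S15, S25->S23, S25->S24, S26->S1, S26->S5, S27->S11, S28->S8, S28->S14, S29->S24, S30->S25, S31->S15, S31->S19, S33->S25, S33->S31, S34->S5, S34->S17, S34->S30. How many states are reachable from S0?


BFS from S0:
  layer 0: {S0}
  layer 1: {S15, S17, S34}
  layer 2: {S1, S5, S20, S30}
  layer 3: {S4, S8, S16, S25, S32}
  layer 4: {S6, S23, S24}
Reachable set: {S0, S1, S4, S5, S6, S8, S15, S16, S17, S20, S23, S24, S25, S30, S32, S34}
Count = 16

16


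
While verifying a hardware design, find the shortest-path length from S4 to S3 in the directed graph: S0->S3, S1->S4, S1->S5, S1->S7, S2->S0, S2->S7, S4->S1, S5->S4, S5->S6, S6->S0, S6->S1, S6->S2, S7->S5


BFS layer-by-layer from S4:
  dist 0: {S4}
  dist 1: {S1}
  dist 2: {S5, S7}
  dist 3: {S6}
  dist 4: {S0, S2}
  dist 5: {S3}
  -> S3 reached at distance 5
Shortest path length = 5

5


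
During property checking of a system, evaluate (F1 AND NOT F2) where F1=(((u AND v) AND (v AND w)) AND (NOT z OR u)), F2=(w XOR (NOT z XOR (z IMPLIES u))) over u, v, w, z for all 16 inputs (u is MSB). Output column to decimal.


F1 = (((u AND v) AND (v AND w)) AND (NOT z OR u))
F2 = (w XOR (NOT z XOR (z IMPLIES u)))
Counterexample to F1=>F2 is where F1=1 and F2=0.
Evaluate each row (bits = u,v,w,z, MSB first):
  row 0 [0000]: F1=0 F2=0 -> F1&~F2 -> 0
  row 1 [0001]: F1=0 F2=0 -> F1&~F2 -> 0
  row 2 [0010]: F1=0 F2=1 -> F1&~F2 -> 0
  row 3 [0011]: F1=0 F2=1 -> F1&~F2 -> 0
  row 4 [0100]: F1=0 F2=0 -> F1&~F2 -> 0
  row 5 [0101]: F1=0 F2=0 -> F1&~F2 -> 0
  row 6 [0110]: F1=0 F2=1 -> F1&~F2 -> 0
  row 7 [0111]: F1=0 F2=1 -> F1&~F2 -> 0
  row 8 [1000]: F1=0 F2=0 -> F1&~F2 -> 0
  row 9 [1001]: F1=0 F2=1 -> F1&~F2 -> 0
  row 10 [1010]: F1=0 F2=1 -> F1&~F2 -> 0
  row 11 [1011]: F1=0 F2=0 -> F1&~F2 -> 0
  row 12 [1100]: F1=0 F2=0 -> F1&~F2 -> 0
  row 13 [1101]: F1=0 F2=1 -> F1&~F2 -> 0
  row 14 [1110]: F1=1 F2=1 -> F1&~F2 -> 0
  row 15 [1111]: F1=1 F2=0 -> F1&~F2 -> 1
Full result column, 4 rows per line (u,v fixed per line; w,z runs 00..11 left to right):
  rows 0-3 [u,v=00]: 0000  = hex 0
  rows 4-7 [u,v=01]: 0000  = hex 0
  rows 8-11 [u,v=10]: 0000  = hex 0
  rows 12-15 [u,v=11]: 0001  = hex 1
Counterexample vector (row 0 .. row 15) = 0000000000000001
Output column grouped in 4s = 0000 0000 0000 0001 = 0x0001
Convert to decimal digit by digit (value = value*16 + digit):
  0 -> 0
  0*16 + 0 = 0
  0*16 + 0 = 0
  0*16 + 1 = 1
Decimal = 1

1


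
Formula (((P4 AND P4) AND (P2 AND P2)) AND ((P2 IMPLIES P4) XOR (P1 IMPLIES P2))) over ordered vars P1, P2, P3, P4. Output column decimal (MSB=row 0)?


Formula: (((P4 AND P4) AND (P2 AND P2)) AND ((P2 IMPLIES P4) XOR (P1 IMPLIES P2))) over P1, P2, P3, P4 (16 rows)
Evaluate each row (bits = P1,P2,P3,P4, MSB first):
  row 0 [0000]: (((0 AND 0) AND (0 AND 0)) AND ((0 IMPLIES 0) XOR (0 IMPLIES 0))) -> 0
  row 1 [0001]: (((1 AND 1) AND (0 AND 0)) AND ((0 IMPLIES 1) XOR (0 IMPLIES 0))) -> 0
  row 2 [0010]: (((0 AND 0) AND (0 AND 0)) AND ((0 IMPLIES 0) XOR (0 IMPLIES 0))) -> 0
  row 3 [0011]: (((1 AND 1) AND (0 AND 0)) AND ((0 IMPLIES 1) XOR (0 IMPLIES 0))) -> 0
  row 4 [0100]: (((0 AND 0) AND (1 AND 1)) AND ((1 IMPLIES 0) XOR (0 IMPLIES 1))) -> 0
  row 5 [0101]: (((1 AND 1) AND (1 AND 1)) AND ((1 IMPLIES 1) XOR (0 IMPLIES 1))) -> 0
  row 6 [0110]: (((0 AND 0) AND (1 AND 1)) AND ((1 IMPLIES 0) XOR (0 IMPLIES 1))) -> 0
  row 7 [0111]: (((1 AND 1) AND (1 AND 1)) AND ((1 IMPLIES 1) XOR (0 IMPLIES 1))) -> 0
  row 8 [1000]: (((0 AND 0) AND (0 AND 0)) AND ((0 IMPLIES 0) XOR (1 IMPLIES 0))) -> 0
  row 9 [1001]: (((1 AND 1) AND (0 AND 0)) AND ((0 IMPLIES 1) XOR (1 IMPLIES 0))) -> 0
  row 10 [1010]: (((0 AND 0) AND (0 AND 0)) AND ((0 IMPLIES 0) XOR (1 IMPLIES 0))) -> 0
  row 11 [1011]: (((1 AND 1) AND (0 AND 0)) AND ((0 IMPLIES 1) XOR (1 IMPLIES 0))) -> 0
  row 12 [1100]: (((0 AND 0) AND (1 AND 1)) AND ((1 IMPLIES 0) XOR (1 IMPLIES 1))) -> 0
  row 13 [1101]: (((1 AND 1) AND (1 AND 1)) AND ((1 IMPLIES 1) XOR (1 IMPLIES 1))) -> 0
  row 14 [1110]: (((0 AND 0) AND (1 AND 1)) AND ((1 IMPLIES 0) XOR (1 IMPLIES 1))) -> 0
  row 15 [1111]: (((1 AND 1) AND (1 AND 1)) AND ((1 IMPLIES 1) XOR (1 IMPLIES 1))) -> 0
Full result column, 4 rows per line (P1,P2 fixed per line; P3,P4 runs 00..11 left to right):
  rows 0-3 [P1,P2=00]: 0000  = hex 0
  rows 4-7 [P1,P2=01]: 0000  = hex 0
  rows 8-11 [P1,P2=10]: 0000  = hex 0
  rows 12-15 [P1,P2=11]: 0000  = hex 0
Output column (row 0 .. row 15) = 0000000000000000
Output column grouped in 4s = 0000 0000 0000 0000 = 0x0000
Convert to decimal digit by digit (value = value*16 + digit):
  0 -> 0
  0*16 + 0 = 0
  0*16 + 0 = 0
  0*16 + 0 = 0
Decimal = 0

0


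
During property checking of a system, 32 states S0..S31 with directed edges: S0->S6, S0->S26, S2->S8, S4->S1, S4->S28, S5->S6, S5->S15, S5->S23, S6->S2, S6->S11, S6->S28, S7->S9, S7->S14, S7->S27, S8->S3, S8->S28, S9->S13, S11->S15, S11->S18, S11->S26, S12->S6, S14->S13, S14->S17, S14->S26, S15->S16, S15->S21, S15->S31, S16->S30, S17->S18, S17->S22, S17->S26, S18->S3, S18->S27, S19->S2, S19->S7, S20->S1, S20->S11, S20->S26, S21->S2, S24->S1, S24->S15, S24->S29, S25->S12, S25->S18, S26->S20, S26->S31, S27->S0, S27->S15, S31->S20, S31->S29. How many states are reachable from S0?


BFS from S0:
  layer 0: {S0}
  layer 1: {S6, S26}
  layer 2: {S2, S11, S20, S28, S31}
  layer 3: {S1, S8, S15, S18, S29}
  layer 4: {S3, S16, S21, S27}
  layer 5: {S30}
Reachable set: {S0, S1, S2, S3, S6, S8, S11, S15, S16, S18, S20, S21, S26, S27, S28, S29, S30, S31}
Count = 18

18


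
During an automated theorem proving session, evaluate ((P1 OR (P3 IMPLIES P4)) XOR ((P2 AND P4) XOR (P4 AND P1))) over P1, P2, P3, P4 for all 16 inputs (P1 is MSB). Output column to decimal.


Formula: ((P1 OR (P3 IMPLIES P4)) XOR ((P2 AND P4) XOR (P4 AND P1))) over P1, P2, P3, P4 (16 rows)
Evaluate each row (bits = P1,P2,P3,P4, MSB first):
  row 0 [0000]: ((0 OR (0 IMPLIES 0)) XOR ((0 AND 0) XOR (0 AND 0))) -> 1
  row 1 [0001]: ((0 OR (0 IMPLIES 1)) XOR ((0 AND 1) XOR (1 AND 0))) -> 1
  row 2 [0010]: ((0 OR (1 IMPLIES 0)) XOR ((0 AND 0) XOR (0 AND 0))) -> 0
  row 3 [0011]: ((0 OR (1 IMPLIES 1)) XOR ((0 AND 1) XOR (1 AND 0))) -> 1
  row 4 [0100]: ((0 OR (0 IMPLIES 0)) XOR ((1 AND 0) XOR (0 AND 0))) -> 1
  row 5 [0101]: ((0 OR (0 IMPLIES 1)) XOR ((1 AND 1) XOR (1 AND 0))) -> 0
  row 6 [0110]: ((0 OR (1 IMPLIES 0)) XOR ((1 AND 0) XOR (0 AND 0))) -> 0
  row 7 [0111]: ((0 OR (1 IMPLIES 1)) XOR ((1 AND 1) XOR (1 AND 0))) -> 0
  row 8 [1000]: ((1 OR (0 IMPLIES 0)) XOR ((0 AND 0) XOR (0 AND 1))) -> 1
  row 9 [1001]: ((1 OR (0 IMPLIES 1)) XOR ((0 AND 1) XOR (1 AND 1))) -> 0
  row 10 [1010]: ((1 OR (1 IMPLIES 0)) XOR ((0 AND 0) XOR (0 AND 1))) -> 1
  row 11 [1011]: ((1 OR (1 IMPLIES 1)) XOR ((0 AND 1) XOR (1 AND 1))) -> 0
  row 12 [1100]: ((1 OR (0 IMPLIES 0)) XOR ((1 AND 0) XOR (0 AND 1))) -> 1
  row 13 [1101]: ((1 OR (0 IMPLIES 1)) XOR ((1 AND 1) XOR (1 AND 1))) -> 1
  row 14 [1110]: ((1 OR (1 IMPLIES 0)) XOR ((1 AND 0) XOR (0 AND 1))) -> 1
  row 15 [1111]: ((1 OR (1 IMPLIES 1)) XOR ((1 AND 1) XOR (1 AND 1))) -> 1
Full result column, 4 rows per line (P1,P2 fixed per line; P3,P4 runs 00..11 left to right):
  rows 0-3 [P1,P2=00]: 1101  = hex D
  rows 4-7 [P1,P2=01]: 1000  = hex 8
  rows 8-11 [P1,P2=10]: 1010  = hex A
  rows 12-15 [P1,P2=11]: 1111  = hex F
Output column (row 0 .. row 15) = 1101100010101111
Output column grouped in 4s = 1101 1000 1010 1111 = 0xD8AF
Convert to decimal digit by digit (value = value*16 + digit):
  D -> 13
  13*16 + 8 = 216
  216*16 + 10 (A) = 3466
  3466*16 + 15 (F) = 55471
Decimal = 55471

55471


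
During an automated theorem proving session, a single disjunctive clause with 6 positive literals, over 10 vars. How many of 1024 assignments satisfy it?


Step 1: Total=2^10=1024
Step 2: Unsat when all 6 false: 2^4=16
Step 3: Sat=1024-16=1008

1008


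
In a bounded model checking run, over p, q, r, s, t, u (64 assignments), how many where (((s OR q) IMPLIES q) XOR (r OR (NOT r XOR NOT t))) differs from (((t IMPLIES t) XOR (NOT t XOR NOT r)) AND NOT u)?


F1 = (((s OR q) IMPLIES q) XOR (r OR (NOT r XOR NOT t)))
F2 = (((t IMPLIES t) XOR (NOT t XOR NOT r)) AND NOT u)
Evaluate both on each of 64 rows (bits = p,q,r,s,t,u):
  row 0 [000000]: F1=1 F2=1 -> 0
  row 1 [000001]: F1=1 F2=0 (differ) -> 1
  row 2 [000010]: F1=0 F2=0 -> 0
  row 3 [000011]: F1=0 F2=0 -> 0
  row 4 [000100]: F1=0 F2=1 (differ) -> 1
  (every remaining row is evaluated the same way; all 64 results are listed next)
Full result column, 8 rows per line (p,q,r fixed per line; s,t,u runs 000..111 left to right):
  rows 0-7 [p,q,r=000]: 01001011  (ones: 4)
  rows 8-15 [p,q,r=001]: 00101101  (ones: 4)
  rows 16-23 [p,q,r=010]: 01000100  (ones: 2)
  rows 24-31 [p,q,r=011]: 00100010  (ones: 2)
  rows 32-39 [p,q,r=100]: 01001011  (ones: 4)
  rows 40-47 [p,q,r=101]: 00101101  (ones: 4)
  rows 48-55 [p,q,r=110]: 01000100  (ones: 2)
  rows 56-63 [p,q,r=111]: 00100010  (ones: 2)
Disagreements = 4+4+2+2+4+4+2+2 = 24

24


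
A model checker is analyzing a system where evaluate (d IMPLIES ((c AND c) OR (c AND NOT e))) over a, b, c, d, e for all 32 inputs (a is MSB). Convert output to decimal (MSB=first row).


Formula: (d IMPLIES ((c AND c) OR (c AND NOT e))) over a, b, c, d, e (32 rows)
Evaluate each row (bits = a,b,c,d,e, MSB first):
  row 0 [00000]: (0 IMPLIES ((0 AND 0) OR (0 AND NOT 0))) -> 1
  row 1 [00001]: (0 IMPLIES ((0 AND 0) OR (0 AND NOT 1))) -> 1
  row 2 [00010]: (1 IMPLIES ((0 AND 0) OR (0 AND NOT 0))) -> 0
  row 3 [00011]: (1 IMPLIES ((0 AND 0) OR (0 AND NOT 1))) -> 0
  row 4 [00100]: (0 IMPLIES ((1 AND 1) OR (1 AND NOT 0))) -> 1
  row 5 [00101]: (0 IMPLIES ((1 AND 1) OR (1 AND NOT 1))) -> 1
  row 6 [00110]: (1 IMPLIES ((1 AND 1) OR (1 AND NOT 0))) -> 1
  row 7 [00111]: (1 IMPLIES ((1 AND 1) OR (1 AND NOT 1))) -> 1
  row 8 [01000]: (0 IMPLIES ((0 AND 0) OR (0 AND NOT 0))) -> 1
  row 9 [01001]: (0 IMPLIES ((0 AND 0) OR (0 AND NOT 1))) -> 1
  row 10 [01010]: (1 IMPLIES ((0 AND 0) OR (0 AND NOT 0))) -> 0
  row 11 [01011]: (1 IMPLIES ((0 AND 0) OR (0 AND NOT 1))) -> 0
  row 12 [01100]: (0 IMPLIES ((1 AND 1) OR (1 AND NOT 0))) -> 1
  row 13 [01101]: (0 IMPLIES ((1 AND 1) OR (1 AND NOT 1))) -> 1
  row 14 [01110]: (1 IMPLIES ((1 AND 1) OR (1 AND NOT 0))) -> 1
  row 15 [01111]: (1 IMPLIES ((1 AND 1) OR (1 AND NOT 1))) -> 1
  row 16 [10000]: (0 IMPLIES ((0 AND 0) OR (0 AND NOT 0))) -> 1
  row 17 [10001]: (0 IMPLIES ((0 AND 0) OR (0 AND NOT 1))) -> 1
  row 18 [10010]: (1 IMPLIES ((0 AND 0) OR (0 AND NOT 0))) -> 0
  row 19 [10011]: (1 IMPLIES ((0 AND 0) OR (0 AND NOT 1))) -> 0
  row 20 [10100]: (0 IMPLIES ((1 AND 1) OR (1 AND NOT 0))) -> 1
  row 21 [10101]: (0 IMPLIES ((1 AND 1) OR (1 AND NOT 1))) -> 1
  row 22 [10110]: (1 IMPLIES ((1 AND 1) OR (1 AND NOT 0))) -> 1
  row 23 [10111]: (1 IMPLIES ((1 AND 1) OR (1 AND NOT 1))) -> 1
  row 24 [11000]: (0 IMPLIES ((0 AND 0) OR (0 AND NOT 0))) -> 1
  row 25 [11001]: (0 IMPLIES ((0 AND 0) OR (0 AND NOT 1))) -> 1
  row 26 [11010]: (1 IMPLIES ((0 AND 0) OR (0 AND NOT 0))) -> 0
  row 27 [11011]: (1 IMPLIES ((0 AND 0) OR (0 AND NOT 1))) -> 0
  row 28 [11100]: (0 IMPLIES ((1 AND 1) OR (1 AND NOT 0))) -> 1
  row 29 [11101]: (0 IMPLIES ((1 AND 1) OR (1 AND NOT 1))) -> 1
  row 30 [11110]: (1 IMPLIES ((1 AND 1) OR (1 AND NOT 0))) -> 1
  row 31 [11111]: (1 IMPLIES ((1 AND 1) OR (1 AND NOT 1))) -> 1
Full result column, 4 rows per line (a,b,c fixed per line; d,e runs 00..11 left to right):
  rows 0-3 [a,b,c=000]: 1100  = hex C
  rows 4-7 [a,b,c=001]: 1111  = hex F
  rows 8-11 [a,b,c=010]: 1100  = hex C
  rows 12-15 [a,b,c=011]: 1111  = hex F
  rows 16-19 [a,b,c=100]: 1100  = hex C
  rows 20-23 [a,b,c=101]: 1111  = hex F
  rows 24-27 [a,b,c=110]: 1100  = hex C
  rows 28-31 [a,b,c=111]: 1111  = hex F
Output column (row 0 .. row 31) = 11001111110011111100111111001111
Output column grouped in 4s = 1100 1111 1100 1111 1100 1111 1100 1111 = 0xCFCFCFCF
Convert to decimal digit by digit (value = value*16 + digit):
  C -> 12
  12*16 + 15 (F) = 207
  207*16 + 12 (C) = 3324
  3324*16 + 15 (F) = 53199
  53199*16 + 12 (C) = 851196
  851196*16 + 15 (F) = 13619151
  13619151*16 + 12 (C) = 217906428
  217906428*16 + 15 (F) = 3486502863
Decimal = 3486502863

3486502863


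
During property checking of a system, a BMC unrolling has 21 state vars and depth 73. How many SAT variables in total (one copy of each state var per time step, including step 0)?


BMC unrolls to depth k, creating one copy of each state var for steps 0..k.
Step count = 73 + 1 = 74 (steps 0 through 73)
Vars per step = 21
Total = 21 * 74 = 1554

1554


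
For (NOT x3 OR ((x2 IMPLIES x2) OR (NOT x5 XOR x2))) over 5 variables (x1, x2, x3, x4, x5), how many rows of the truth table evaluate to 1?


Formula: (NOT x3 OR ((x2 IMPLIES x2) OR (NOT x5 XOR x2))) over 5 vars (32 rows)
Evaluate each row (x1, x2, x3, x4, x5 as bits, MSB first):
  row 0 [00000]: (NOT 0 OR ((0 IMPLIES 0) OR (NOT 0 XOR 0))) -> 1
  row 1 [00001]: (NOT 0 OR ((0 IMPLIES 0) OR (NOT 1 XOR 0))) -> 1
  row 2 [00010]: (NOT 0 OR ((0 IMPLIES 0) OR (NOT 0 XOR 0))) -> 1
  row 3 [00011]: (NOT 0 OR ((0 IMPLIES 0) OR (NOT 1 XOR 0))) -> 1
  row 4 [00100]: (NOT 1 OR ((0 IMPLIES 0) OR (NOT 0 XOR 0))) -> 1
  row 5 [00101]: (NOT 1 OR ((0 IMPLIES 0) OR (NOT 1 XOR 0))) -> 1
  row 6 [00110]: (NOT 1 OR ((0 IMPLIES 0) OR (NOT 0 XOR 0))) -> 1
  row 7 [00111]: (NOT 1 OR ((0 IMPLIES 0) OR (NOT 1 XOR 0))) -> 1
  row 8 [01000]: (NOT 0 OR ((1 IMPLIES 1) OR (NOT 0 XOR 1))) -> 1
  row 9 [01001]: (NOT 0 OR ((1 IMPLIES 1) OR (NOT 1 XOR 1))) -> 1
  row 10 [01010]: (NOT 0 OR ((1 IMPLIES 1) OR (NOT 0 XOR 1))) -> 1
  row 11 [01011]: (NOT 0 OR ((1 IMPLIES 1) OR (NOT 1 XOR 1))) -> 1
  row 12 [01100]: (NOT 1 OR ((1 IMPLIES 1) OR (NOT 0 XOR 1))) -> 1
  row 13 [01101]: (NOT 1 OR ((1 IMPLIES 1) OR (NOT 1 XOR 1))) -> 1
  row 14 [01110]: (NOT 1 OR ((1 IMPLIES 1) OR (NOT 0 XOR 1))) -> 1
  row 15 [01111]: (NOT 1 OR ((1 IMPLIES 1) OR (NOT 1 XOR 1))) -> 1
  row 16 [10000]: (NOT 0 OR ((0 IMPLIES 0) OR (NOT 0 XOR 0))) -> 1
  row 17 [10001]: (NOT 0 OR ((0 IMPLIES 0) OR (NOT 1 XOR 0))) -> 1
  row 18 [10010]: (NOT 0 OR ((0 IMPLIES 0) OR (NOT 0 XOR 0))) -> 1
  row 19 [10011]: (NOT 0 OR ((0 IMPLIES 0) OR (NOT 1 XOR 0))) -> 1
  row 20 [10100]: (NOT 1 OR ((0 IMPLIES 0) OR (NOT 0 XOR 0))) -> 1
  row 21 [10101]: (NOT 1 OR ((0 IMPLIES 0) OR (NOT 1 XOR 0))) -> 1
  row 22 [10110]: (NOT 1 OR ((0 IMPLIES 0) OR (NOT 0 XOR 0))) -> 1
  row 23 [10111]: (NOT 1 OR ((0 IMPLIES 0) OR (NOT 1 XOR 0))) -> 1
  row 24 [11000]: (NOT 0 OR ((1 IMPLIES 1) OR (NOT 0 XOR 1))) -> 1
  row 25 [11001]: (NOT 0 OR ((1 IMPLIES 1) OR (NOT 1 XOR 1))) -> 1
  row 26 [11010]: (NOT 0 OR ((1 IMPLIES 1) OR (NOT 0 XOR 1))) -> 1
  row 27 [11011]: (NOT 0 OR ((1 IMPLIES 1) OR (NOT 1 XOR 1))) -> 1
  row 28 [11100]: (NOT 1 OR ((1 IMPLIES 1) OR (NOT 0 XOR 1))) -> 1
  row 29 [11101]: (NOT 1 OR ((1 IMPLIES 1) OR (NOT 1 XOR 1))) -> 1
  row 30 [11110]: (NOT 1 OR ((1 IMPLIES 1) OR (NOT 0 XOR 1))) -> 1
  row 31 [11111]: (NOT 1 OR ((1 IMPLIES 1) OR (NOT 1 XOR 1))) -> 1
Full result column, 8 rows per line (x1,x2 fixed per line; x3,x4,x5 runs 000..111 left to right):
  rows 0-7 [x1,x2=00]: 11111111  (ones: 8)
  rows 8-15 [x1,x2=01]: 11111111  (ones: 8)
  rows 16-23 [x1,x2=10]: 11111111  (ones: 8)
  rows 24-31 [x1,x2=11]: 11111111  (ones: 8)
Count of 1-rows = 8+8+8+8 = 32

32


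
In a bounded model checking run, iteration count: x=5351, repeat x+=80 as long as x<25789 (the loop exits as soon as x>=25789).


Step 1: x goes from 5351 toward 25789 by 80; the body runs while x<25789, so iterations = ceil((bound-start)/step)
Step 2: Distance=20438
Step 3: ceil(20438/80)=256

256


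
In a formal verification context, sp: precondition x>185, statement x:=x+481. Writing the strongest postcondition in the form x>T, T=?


Formula: sp(P, x:=E) = exists old_x. (x = E[old_x/x]) AND P[old_x/x] (old_x is the value of x before the assignment; eliminate old_x by solving x = E[old_x/x] for old_x)
Step 1: Precondition P: x>185, i.e. old_x > 185
Step 2: Assignment gives x = old_x + 481, so old_x = x - 481
Step 3: Substitute into P: x - 481 > 185
Step 4: Simplify: x > 185+481 = 666

666


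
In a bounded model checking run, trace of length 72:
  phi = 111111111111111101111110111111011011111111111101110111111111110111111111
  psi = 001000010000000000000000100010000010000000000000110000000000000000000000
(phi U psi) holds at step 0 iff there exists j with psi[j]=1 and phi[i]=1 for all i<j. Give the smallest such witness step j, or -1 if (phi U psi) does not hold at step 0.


(phi U psi) at 0: need smallest j with psi[j]=1 and phi[i]=1 for all i in [0,j).
Scan from step 0:
  step 0: phi=1, psi=0 -> continue
  step 1: phi=1, psi=0 -> continue
  step 2: psi=1 and phi held for [0,2) -> witness found
Witness step = 2

2


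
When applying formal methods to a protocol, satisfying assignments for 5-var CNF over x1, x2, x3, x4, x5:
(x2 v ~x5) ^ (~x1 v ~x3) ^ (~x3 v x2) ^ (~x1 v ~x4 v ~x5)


CNF with 4 clauses over 5 vars (32 assignments).
An assignment satisfies CNF iff every clause has >=1 true literal.
Check each row (bits = x1,x2,x3,x4,x5; clause T/F shown):
  row 0 [00000]: clauses=TTTT -> 1
  row 1 [00001]: clauses=FTTT -> 0
  row 2 [00010]: clauses=TTTT -> 1
  row 3 [00011]: clauses=FTTT -> 0
  row 4 [00100]: clauses=TTFT -> 0
  row 5 [00101]: clauses=FTFT -> 0
  row 6 [00110]: clauses=TTFT -> 0
  row 7 [00111]: clauses=FTFT -> 0
  row 8 [01000]: clauses=TTTT -> 1
  row 9 [01001]: clauses=TTTT -> 1
  row 10 [01010]: clauses=TTTT -> 1
  row 11 [01011]: clauses=TTTT -> 1
  row 12 [01100]: clauses=TTTT -> 1
  row 13 [01101]: clauses=TTTT -> 1
  row 14 [01110]: clauses=TTTT -> 1
  row 15 [01111]: clauses=TTTT -> 1
  row 16 [10000]: clauses=TTTT -> 1
  row 17 [10001]: clauses=FTTT -> 0
  row 18 [10010]: clauses=TTTT -> 1
  row 19 [10011]: clauses=FTTF -> 0
  row 20 [10100]: clauses=TFFT -> 0
  row 21 [10101]: clauses=FFFT -> 0
  row 22 [10110]: clauses=TFFT -> 0
  row 23 [10111]: clauses=FFFF -> 0
  row 24 [11000]: clauses=TTTT -> 1
  row 25 [11001]: clauses=TTTT -> 1
  row 26 [11010]: clauses=TTTT -> 1
  row 27 [11011]: clauses=TTTF -> 0
  row 28 [11100]: clauses=TFTT -> 0
  row 29 [11101]: clauses=TFTT -> 0
  row 30 [11110]: clauses=TFTT -> 0
  row 31 [11111]: clauses=TFTF -> 0
Full result column, 8 rows per line (x1,x2 fixed per line; x3,x4,x5 runs 000..111 left to right):
  rows 0-7 [x1,x2=00]: 10100000  (ones: 2)
  rows 8-15 [x1,x2=01]: 11111111  (ones: 8)
  rows 16-23 [x1,x2=10]: 10100000  (ones: 2)
  rows 24-31 [x1,x2=11]: 11100000  (ones: 3)
Satisfying assignments = 2+8+2+3 = 15

15


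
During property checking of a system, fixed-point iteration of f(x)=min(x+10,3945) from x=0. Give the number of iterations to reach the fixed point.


Step 1: x=0, cap=3945, increment=10
Step 2: x grows by 10 each step until capped at 3945; fixed point is x=3945
Step 3: iterations = ceil(3945/10) = 395

395


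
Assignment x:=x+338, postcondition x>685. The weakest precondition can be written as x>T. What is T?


Formula: wp(x:=E, P) = P[E/x] (substitute E for x in postcondition)
Step 1: Postcondition: x>685
Step 2: Substitute x+338 for x: x+338>685
Step 3: Solve for x: x > 685-338 = 347

347


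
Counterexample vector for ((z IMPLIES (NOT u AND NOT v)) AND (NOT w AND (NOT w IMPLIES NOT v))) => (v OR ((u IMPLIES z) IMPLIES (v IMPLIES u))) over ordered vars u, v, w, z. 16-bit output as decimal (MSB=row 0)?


F1 = ((z IMPLIES (NOT u AND NOT v)) AND (NOT w AND (NOT w IMPLIES NOT v)))
F2 = (v OR ((u IMPLIES z) IMPLIES (v IMPLIES u)))
Counterexample to F1=>F2 is where F1=1 and F2=0.
Evaluate each row (bits = u,v,w,z, MSB first):
  row 0 [0000]: F1=1 F2=1 -> F1&~F2 -> 0
  row 1 [0001]: F1=1 F2=1 -> F1&~F2 -> 0
  row 2 [0010]: F1=0 F2=1 -> F1&~F2 -> 0
  row 3 [0011]: F1=0 F2=1 -> F1&~F2 -> 0
  row 4 [0100]: F1=0 F2=1 -> F1&~F2 -> 0
  row 5 [0101]: F1=0 F2=1 -> F1&~F2 -> 0
  row 6 [0110]: F1=0 F2=1 -> F1&~F2 -> 0
  row 7 [0111]: F1=0 F2=1 -> F1&~F2 -> 0
  row 8 [1000]: F1=1 F2=1 -> F1&~F2 -> 0
  row 9 [1001]: F1=0 F2=1 -> F1&~F2 -> 0
  row 10 [1010]: F1=0 F2=1 -> F1&~F2 -> 0
  row 11 [1011]: F1=0 F2=1 -> F1&~F2 -> 0
  row 12 [1100]: F1=0 F2=1 -> F1&~F2 -> 0
  row 13 [1101]: F1=0 F2=1 -> F1&~F2 -> 0
  row 14 [1110]: F1=0 F2=1 -> F1&~F2 -> 0
  row 15 [1111]: F1=0 F2=1 -> F1&~F2 -> 0
Full result column, 4 rows per line (u,v fixed per line; w,z runs 00..11 left to right):
  rows 0-3 [u,v=00]: 0000  = hex 0
  rows 4-7 [u,v=01]: 0000  = hex 0
  rows 8-11 [u,v=10]: 0000  = hex 0
  rows 12-15 [u,v=11]: 0000  = hex 0
Counterexample vector (row 0 .. row 15) = 0000000000000000
Output column grouped in 4s = 0000 0000 0000 0000 = 0x0000
Convert to decimal digit by digit (value = value*16 + digit):
  0 -> 0
  0*16 + 0 = 0
  0*16 + 0 = 0
  0*16 + 0 = 0
Decimal = 0

0


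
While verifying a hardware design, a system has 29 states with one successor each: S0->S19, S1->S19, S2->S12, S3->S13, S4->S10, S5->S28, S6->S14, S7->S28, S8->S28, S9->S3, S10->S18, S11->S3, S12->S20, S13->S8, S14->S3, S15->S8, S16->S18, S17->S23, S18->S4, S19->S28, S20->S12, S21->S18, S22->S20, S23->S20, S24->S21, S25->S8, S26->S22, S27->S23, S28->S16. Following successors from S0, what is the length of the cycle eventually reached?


Trace from S0 until a state repeats:
  S0 -> S19 -> S28 -> S16 -> S18 -> S4 -> S10 -> S18
S18 first seen at step 4, revisited at step 7.
Cycle length = 7 - 4 = 3

3


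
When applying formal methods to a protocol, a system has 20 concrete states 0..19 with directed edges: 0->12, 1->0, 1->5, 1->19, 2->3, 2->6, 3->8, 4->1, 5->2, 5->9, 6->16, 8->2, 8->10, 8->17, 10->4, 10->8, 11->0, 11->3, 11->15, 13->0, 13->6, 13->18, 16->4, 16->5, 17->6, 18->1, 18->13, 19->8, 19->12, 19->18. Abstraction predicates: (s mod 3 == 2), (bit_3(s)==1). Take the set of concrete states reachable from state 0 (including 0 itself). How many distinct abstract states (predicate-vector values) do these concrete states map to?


BFS from 0:
Concrete reachable: {0, 12}
Abstract via predicates (s mod 3 == 2), (bit_3(s)==1):
  (0,0) <- {0}
  (0,1) <- {12}
Distinct abstract states = 2

2


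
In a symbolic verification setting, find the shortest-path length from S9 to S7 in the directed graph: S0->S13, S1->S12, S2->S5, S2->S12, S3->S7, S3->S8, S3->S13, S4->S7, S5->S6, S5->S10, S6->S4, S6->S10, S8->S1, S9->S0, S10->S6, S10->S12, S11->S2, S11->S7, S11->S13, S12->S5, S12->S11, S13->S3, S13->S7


BFS layer-by-layer from S9:
  dist 0: {S9}
  dist 1: {S0}
  dist 2: {S13}
  dist 3: {S3, S7}
  -> S7 reached at distance 3
Shortest path length = 3

3


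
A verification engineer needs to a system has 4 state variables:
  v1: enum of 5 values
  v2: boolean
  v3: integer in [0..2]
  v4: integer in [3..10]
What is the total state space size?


State space = product of domain sizes of all variables.
Domain sizes:
  v1 (enum of 5 values): 5
  v2 (boolean): 2
  v3 (integer in [0..2]): 3
  v4 (integer in [3..10]): 8
Product = 5 * 2 * 3 * 8 = 240

240


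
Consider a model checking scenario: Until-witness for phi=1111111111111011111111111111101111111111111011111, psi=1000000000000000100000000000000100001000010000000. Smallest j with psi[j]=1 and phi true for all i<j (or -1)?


(phi U psi) at 0: need smallest j with psi[j]=1 and phi[i]=1 for all i in [0,j).
Scan from step 0:
  step 0: psi=1 and phi held for [0,0) -> witness found
Witness step = 0

0


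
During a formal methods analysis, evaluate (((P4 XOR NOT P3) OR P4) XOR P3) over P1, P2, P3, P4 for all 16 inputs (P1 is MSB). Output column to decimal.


Formula: (((P4 XOR NOT P3) OR P4) XOR P3) over P1, P2, P3, P4 (16 rows)
Evaluate each row (bits = P1,P2,P3,P4, MSB first):
  row 0 [0000]: (((0 XOR NOT 0) OR 0) XOR 0) -> 1
  row 1 [0001]: (((1 XOR NOT 0) OR 1) XOR 0) -> 1
  row 2 [0010]: (((0 XOR NOT 1) OR 0) XOR 1) -> 1
  row 3 [0011]: (((1 XOR NOT 1) OR 1) XOR 1) -> 0
  row 4 [0100]: (((0 XOR NOT 0) OR 0) XOR 0) -> 1
  row 5 [0101]: (((1 XOR NOT 0) OR 1) XOR 0) -> 1
  row 6 [0110]: (((0 XOR NOT 1) OR 0) XOR 1) -> 1
  row 7 [0111]: (((1 XOR NOT 1) OR 1) XOR 1) -> 0
  row 8 [1000]: (((0 XOR NOT 0) OR 0) XOR 0) -> 1
  row 9 [1001]: (((1 XOR NOT 0) OR 1) XOR 0) -> 1
  row 10 [1010]: (((0 XOR NOT 1) OR 0) XOR 1) -> 1
  row 11 [1011]: (((1 XOR NOT 1) OR 1) XOR 1) -> 0
  row 12 [1100]: (((0 XOR NOT 0) OR 0) XOR 0) -> 1
  row 13 [1101]: (((1 XOR NOT 0) OR 1) XOR 0) -> 1
  row 14 [1110]: (((0 XOR NOT 1) OR 0) XOR 1) -> 1
  row 15 [1111]: (((1 XOR NOT 1) OR 1) XOR 1) -> 0
Full result column, 4 rows per line (P1,P2 fixed per line; P3,P4 runs 00..11 left to right):
  rows 0-3 [P1,P2=00]: 1110  = hex E
  rows 4-7 [P1,P2=01]: 1110  = hex E
  rows 8-11 [P1,P2=10]: 1110  = hex E
  rows 12-15 [P1,P2=11]: 1110  = hex E
Output column (row 0 .. row 15) = 1110111011101110
Output column grouped in 4s = 1110 1110 1110 1110 = 0xEEEE
Convert to decimal digit by digit (value = value*16 + digit):
  E -> 14
  14*16 + 14 (E) = 238
  238*16 + 14 (E) = 3822
  3822*16 + 14 (E) = 61166
Decimal = 61166

61166


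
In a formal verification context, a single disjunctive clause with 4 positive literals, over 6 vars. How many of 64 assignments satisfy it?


Step 1: Total=2^6=64
Step 2: Unsat when all 4 false: 2^2=4
Step 3: Sat=64-4=60

60


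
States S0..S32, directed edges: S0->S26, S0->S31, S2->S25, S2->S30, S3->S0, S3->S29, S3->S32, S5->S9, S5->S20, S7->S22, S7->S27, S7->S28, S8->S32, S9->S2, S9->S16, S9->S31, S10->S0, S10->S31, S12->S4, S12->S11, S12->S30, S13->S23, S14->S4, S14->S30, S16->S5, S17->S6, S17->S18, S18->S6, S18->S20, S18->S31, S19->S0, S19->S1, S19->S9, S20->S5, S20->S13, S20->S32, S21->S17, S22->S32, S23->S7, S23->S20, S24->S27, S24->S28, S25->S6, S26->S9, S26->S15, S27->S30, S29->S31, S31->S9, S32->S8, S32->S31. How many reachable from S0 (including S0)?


BFS from S0:
  layer 0: {S0}
  layer 1: {S26, S31}
  layer 2: {S9, S15}
  layer 3: {S2, S16}
  layer 4: {S5, S25, S30}
  layer 5: {S6, S20}
  layer 6: {S13, S32}
  layer 7: {S8, S23}
  layer 8: {S7}
  layer 9: {S22, S27, S28}
Reachable set: {S0, S2, S5, S6, S7, S8, S9, S13, S15, S16, S20, S22, S23, S25, S26, S27, S28, S30, S31, S32}
Count = 20

20


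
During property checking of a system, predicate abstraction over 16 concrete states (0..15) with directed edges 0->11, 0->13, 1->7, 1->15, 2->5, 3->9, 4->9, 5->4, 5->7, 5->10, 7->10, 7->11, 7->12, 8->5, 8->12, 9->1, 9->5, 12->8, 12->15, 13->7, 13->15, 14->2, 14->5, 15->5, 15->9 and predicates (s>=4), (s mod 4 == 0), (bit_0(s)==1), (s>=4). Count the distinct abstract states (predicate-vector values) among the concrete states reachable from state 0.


BFS from 0:
Concrete reachable: {0, 1, 4, 5, 7, 8, 9, 10, 11, 12, 13, 15}
Abstract via predicates (s>=4), (s mod 4 == 0), (bit_0(s)==1), (s>=4):
  (0,0,1,0) <- {1}
  (0,1,0,0) <- {0}
  (1,0,0,1) <- {10}
  (1,0,1,1) <- {5, 7, 9, 11, 13, 15}
  (1,1,0,1) <- {4, 8, 12}
Distinct abstract states = 5

5


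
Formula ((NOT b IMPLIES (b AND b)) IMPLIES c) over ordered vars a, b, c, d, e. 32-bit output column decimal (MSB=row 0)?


Formula: ((NOT b IMPLIES (b AND b)) IMPLIES c) over a, b, c, d, e (32 rows)
Evaluate each row (bits = a,b,c,d,e, MSB first):
  row 0 [00000]: ((NOT 0 IMPLIES (0 AND 0)) IMPLIES 0) -> 1
  row 1 [00001]: ((NOT 0 IMPLIES (0 AND 0)) IMPLIES 0) -> 1
  row 2 [00010]: ((NOT 0 IMPLIES (0 AND 0)) IMPLIES 0) -> 1
  row 3 [00011]: ((NOT 0 IMPLIES (0 AND 0)) IMPLIES 0) -> 1
  row 4 [00100]: ((NOT 0 IMPLIES (0 AND 0)) IMPLIES 1) -> 1
  row 5 [00101]: ((NOT 0 IMPLIES (0 AND 0)) IMPLIES 1) -> 1
  row 6 [00110]: ((NOT 0 IMPLIES (0 AND 0)) IMPLIES 1) -> 1
  row 7 [00111]: ((NOT 0 IMPLIES (0 AND 0)) IMPLIES 1) -> 1
  row 8 [01000]: ((NOT 1 IMPLIES (1 AND 1)) IMPLIES 0) -> 0
  row 9 [01001]: ((NOT 1 IMPLIES (1 AND 1)) IMPLIES 0) -> 0
  row 10 [01010]: ((NOT 1 IMPLIES (1 AND 1)) IMPLIES 0) -> 0
  row 11 [01011]: ((NOT 1 IMPLIES (1 AND 1)) IMPLIES 0) -> 0
  row 12 [01100]: ((NOT 1 IMPLIES (1 AND 1)) IMPLIES 1) -> 1
  row 13 [01101]: ((NOT 1 IMPLIES (1 AND 1)) IMPLIES 1) -> 1
  row 14 [01110]: ((NOT 1 IMPLIES (1 AND 1)) IMPLIES 1) -> 1
  row 15 [01111]: ((NOT 1 IMPLIES (1 AND 1)) IMPLIES 1) -> 1
  row 16 [10000]: ((NOT 0 IMPLIES (0 AND 0)) IMPLIES 0) -> 1
  row 17 [10001]: ((NOT 0 IMPLIES (0 AND 0)) IMPLIES 0) -> 1
  row 18 [10010]: ((NOT 0 IMPLIES (0 AND 0)) IMPLIES 0) -> 1
  row 19 [10011]: ((NOT 0 IMPLIES (0 AND 0)) IMPLIES 0) -> 1
  row 20 [10100]: ((NOT 0 IMPLIES (0 AND 0)) IMPLIES 1) -> 1
  row 21 [10101]: ((NOT 0 IMPLIES (0 AND 0)) IMPLIES 1) -> 1
  row 22 [10110]: ((NOT 0 IMPLIES (0 AND 0)) IMPLIES 1) -> 1
  row 23 [10111]: ((NOT 0 IMPLIES (0 AND 0)) IMPLIES 1) -> 1
  row 24 [11000]: ((NOT 1 IMPLIES (1 AND 1)) IMPLIES 0) -> 0
  row 25 [11001]: ((NOT 1 IMPLIES (1 AND 1)) IMPLIES 0) -> 0
  row 26 [11010]: ((NOT 1 IMPLIES (1 AND 1)) IMPLIES 0) -> 0
  row 27 [11011]: ((NOT 1 IMPLIES (1 AND 1)) IMPLIES 0) -> 0
  row 28 [11100]: ((NOT 1 IMPLIES (1 AND 1)) IMPLIES 1) -> 1
  row 29 [11101]: ((NOT 1 IMPLIES (1 AND 1)) IMPLIES 1) -> 1
  row 30 [11110]: ((NOT 1 IMPLIES (1 AND 1)) IMPLIES 1) -> 1
  row 31 [11111]: ((NOT 1 IMPLIES (1 AND 1)) IMPLIES 1) -> 1
Full result column, 4 rows per line (a,b,c fixed per line; d,e runs 00..11 left to right):
  rows 0-3 [a,b,c=000]: 1111  = hex F
  rows 4-7 [a,b,c=001]: 1111  = hex F
  rows 8-11 [a,b,c=010]: 0000  = hex 0
  rows 12-15 [a,b,c=011]: 1111  = hex F
  rows 16-19 [a,b,c=100]: 1111  = hex F
  rows 20-23 [a,b,c=101]: 1111  = hex F
  rows 24-27 [a,b,c=110]: 0000  = hex 0
  rows 28-31 [a,b,c=111]: 1111  = hex F
Output column (row 0 .. row 31) = 11111111000011111111111100001111
Output column grouped in 4s = 1111 1111 0000 1111 1111 1111 0000 1111 = 0xFF0FFF0F
Convert to decimal digit by digit (value = value*16 + digit):
  F -> 15
  15*16 + 15 (F) = 255
  255*16 + 0 = 4080
  4080*16 + 15 (F) = 65295
  65295*16 + 15 (F) = 1044735
  1044735*16 + 15 (F) = 16715775
  16715775*16 + 0 = 267452400
  267452400*16 + 15 (F) = 4279238415
Decimal = 4279238415

4279238415


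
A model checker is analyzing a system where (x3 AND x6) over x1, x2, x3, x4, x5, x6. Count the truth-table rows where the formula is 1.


Formula: (x3 AND x6) over 6 vars (64 rows)
Evaluate each row (x1, x2, x3, x4, x5, x6 as bits, MSB first):
  row 0 [000000]: (0 AND 0) -> 0
  row 1 [000001]: (0 AND 1) -> 0
  row 2 [000010]: (0 AND 0) -> 0
  row 3 [000011]: (0 AND 1) -> 0
  row 4 [000100]: (0 AND 0) -> 0
  (every remaining row is evaluated the same way; all 64 results are listed next)
Full result column, 8 rows per line (x1,x2,x3 fixed per line; x4,x5,x6 runs 000..111 left to right):
  rows 0-7 [x1,x2,x3=000]: 00000000  (ones: 0)
  rows 8-15 [x1,x2,x3=001]: 01010101  (ones: 4)
  rows 16-23 [x1,x2,x3=010]: 00000000  (ones: 0)
  rows 24-31 [x1,x2,x3=011]: 01010101  (ones: 4)
  rows 32-39 [x1,x2,x3=100]: 00000000  (ones: 0)
  rows 40-47 [x1,x2,x3=101]: 01010101  (ones: 4)
  rows 48-55 [x1,x2,x3=110]: 00000000  (ones: 0)
  rows 56-63 [x1,x2,x3=111]: 01010101  (ones: 4)
Count of 1-rows = 0+4+0+4+0+4+0+4 = 16

16


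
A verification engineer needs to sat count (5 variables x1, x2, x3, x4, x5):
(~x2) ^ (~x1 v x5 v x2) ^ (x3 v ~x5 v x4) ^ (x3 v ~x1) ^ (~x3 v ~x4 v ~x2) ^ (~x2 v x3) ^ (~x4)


CNF with 7 clauses over 5 vars (32 assignments).
An assignment satisfies CNF iff every clause has >=1 true literal.
Check each row (bits = x1,x2,x3,x4,x5; clause T/F shown):
  row 0 [00000]: clauses=TTTTTTT -> 1
  row 1 [00001]: clauses=TTFTTTT -> 0
  row 2 [00010]: clauses=TTTTTTF -> 0
  row 3 [00011]: clauses=TTTTTTF -> 0
  row 4 [00100]: clauses=TTTTTTT -> 1
  row 5 [00101]: clauses=TTTTTTT -> 1
  row 6 [00110]: clauses=TTTTTTF -> 0
  row 7 [00111]: clauses=TTTTTTF -> 0
  row 8 [01000]: clauses=FTTTTFT -> 0
  row 9 [01001]: clauses=FTFTTFT -> 0
  row 10 [01010]: clauses=FTTTTFF -> 0
  row 11 [01011]: clauses=FTTTTFF -> 0
  row 12 [01100]: clauses=FTTTTTT -> 0
  row 13 [01101]: clauses=FTTTTTT -> 0
  row 14 [01110]: clauses=FTTTFTF -> 0
  row 15 [01111]: clauses=FTTTFTF -> 0
  row 16 [10000]: clauses=TFTFTTT -> 0
  row 17 [10001]: clauses=TTFFTTT -> 0
  row 18 [10010]: clauses=TFTFTTF -> 0
  row 19 [10011]: clauses=TTTFTTF -> 0
  row 20 [10100]: clauses=TFTTTTT -> 0
  row 21 [10101]: clauses=TTTTTTT -> 1
  row 22 [10110]: clauses=TFTTTTF -> 0
  row 23 [10111]: clauses=TTTTTTF -> 0
  row 24 [11000]: clauses=FTTFTFT -> 0
  row 25 [11001]: clauses=FTFFTFT -> 0
  row 26 [11010]: clauses=FTTFTFF -> 0
  row 27 [11011]: clauses=FTTFTFF -> 0
  row 28 [11100]: clauses=FTTTTTT -> 0
  row 29 [11101]: clauses=FTTTTTT -> 0
  row 30 [11110]: clauses=FTTTFTF -> 0
  row 31 [11111]: clauses=FTTTFTF -> 0
Full result column, 8 rows per line (x1,x2 fixed per line; x3,x4,x5 runs 000..111 left to right):
  rows 0-7 [x1,x2=00]: 10001100  (ones: 3)
  rows 8-15 [x1,x2=01]: 00000000  (ones: 0)
  rows 16-23 [x1,x2=10]: 00000100  (ones: 1)
  rows 24-31 [x1,x2=11]: 00000000  (ones: 0)
Satisfying assignments = 3+0+1+0 = 4

4


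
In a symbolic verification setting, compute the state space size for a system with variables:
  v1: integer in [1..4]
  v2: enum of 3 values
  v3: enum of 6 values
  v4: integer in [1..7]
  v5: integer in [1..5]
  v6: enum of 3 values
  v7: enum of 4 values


State space = product of domain sizes of all variables.
Domain sizes:
  v1 (integer in [1..4]): 4
  v2 (enum of 3 values): 3
  v3 (enum of 6 values): 6
  v4 (integer in [1..7]): 7
  v5 (integer in [1..5]): 5
  v6 (enum of 3 values): 3
  v7 (enum of 4 values): 4
Product = 4 * 3 * 6 * 7 * 5 * 3 * 4 = 30240

30240


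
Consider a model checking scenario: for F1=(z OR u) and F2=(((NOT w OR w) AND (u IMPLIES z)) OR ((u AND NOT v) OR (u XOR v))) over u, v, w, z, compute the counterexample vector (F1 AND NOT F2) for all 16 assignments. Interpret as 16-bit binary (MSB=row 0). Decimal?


F1 = (z OR u)
F2 = (((NOT w OR w) AND (u IMPLIES z)) OR ((u AND NOT v) OR (u XOR v)))
Counterexample to F1=>F2 is where F1=1 and F2=0.
Evaluate each row (bits = u,v,w,z, MSB first):
  row 0 [0000]: F1=0 F2=1 -> F1&~F2 -> 0
  row 1 [0001]: F1=1 F2=1 -> F1&~F2 -> 0
  row 2 [0010]: F1=0 F2=1 -> F1&~F2 -> 0
  row 3 [0011]: F1=1 F2=1 -> F1&~F2 -> 0
  row 4 [0100]: F1=0 F2=1 -> F1&~F2 -> 0
  row 5 [0101]: F1=1 F2=1 -> F1&~F2 -> 0
  row 6 [0110]: F1=0 F2=1 -> F1&~F2 -> 0
  row 7 [0111]: F1=1 F2=1 -> F1&~F2 -> 0
  row 8 [1000]: F1=1 F2=1 -> F1&~F2 -> 0
  row 9 [1001]: F1=1 F2=1 -> F1&~F2 -> 0
  row 10 [1010]: F1=1 F2=1 -> F1&~F2 -> 0
  row 11 [1011]: F1=1 F2=1 -> F1&~F2 -> 0
  row 12 [1100]: F1=1 F2=0 -> F1&~F2 -> 1
  row 13 [1101]: F1=1 F2=1 -> F1&~F2 -> 0
  row 14 [1110]: F1=1 F2=0 -> F1&~F2 -> 1
  row 15 [1111]: F1=1 F2=1 -> F1&~F2 -> 0
Full result column, 4 rows per line (u,v fixed per line; w,z runs 00..11 left to right):
  rows 0-3 [u,v=00]: 0000  = hex 0
  rows 4-7 [u,v=01]: 0000  = hex 0
  rows 8-11 [u,v=10]: 0000  = hex 0
  rows 12-15 [u,v=11]: 1010  = hex A
Counterexample vector (row 0 .. row 15) = 0000000000001010
Output column grouped in 4s = 0000 0000 0000 1010 = 0x000A
Convert to decimal digit by digit (value = value*16 + digit):
  0 -> 0
  0*16 + 0 = 0
  0*16 + 0 = 0
  0*16 + 10 (A) = 10
Decimal = 10

10


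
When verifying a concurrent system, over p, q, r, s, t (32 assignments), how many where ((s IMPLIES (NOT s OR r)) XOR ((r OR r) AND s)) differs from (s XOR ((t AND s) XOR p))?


F1 = ((s IMPLIES (NOT s OR r)) XOR ((r OR r) AND s))
F2 = (s XOR ((t AND s) XOR p))
Evaluate both on each of 32 rows (bits = p,q,r,s,t):
  row 0 [00000]: F1=1 F2=0 (differ) -> 1
  row 1 [00001]: F1=1 F2=0 (differ) -> 1
  row 2 [00010]: F1=0 F2=1 (differ) -> 1
  row 3 [00011]: F1=0 F2=0 -> 0
  row 4 [00100]: F1=1 F2=0 (differ) -> 1
  row 5 [00101]: F1=1 F2=0 (differ) -> 1
  row 6 [00110]: F1=0 F2=1 (differ) -> 1
  row 7 [00111]: F1=0 F2=0 -> 0
  row 8 [01000]: F1=1 F2=0 (differ) -> 1
  row 9 [01001]: F1=1 F2=0 (differ) -> 1
  row 10 [01010]: F1=0 F2=1 (differ) -> 1
  row 11 [01011]: F1=0 F2=0 -> 0
  row 12 [01100]: F1=1 F2=0 (differ) -> 1
  row 13 [01101]: F1=1 F2=0 (differ) -> 1
  row 14 [01110]: F1=0 F2=1 (differ) -> 1
  row 15 [01111]: F1=0 F2=0 -> 0
  row 16 [10000]: F1=1 F2=1 -> 0
  row 17 [10001]: F1=1 F2=1 -> 0
  row 18 [10010]: F1=0 F2=0 -> 0
  row 19 [10011]: F1=0 F2=1 (differ) -> 1
  row 20 [10100]: F1=1 F2=1 -> 0
  row 21 [10101]: F1=1 F2=1 -> 0
  row 22 [10110]: F1=0 F2=0 -> 0
  row 23 [10111]: F1=0 F2=1 (differ) -> 1
  row 24 [11000]: F1=1 F2=1 -> 0
  row 25 [11001]: F1=1 F2=1 -> 0
  row 26 [11010]: F1=0 F2=0 -> 0
  row 27 [11011]: F1=0 F2=1 (differ) -> 1
  row 28 [11100]: F1=1 F2=1 -> 0
  row 29 [11101]: F1=1 F2=1 -> 0
  row 30 [11110]: F1=0 F2=0 -> 0
  row 31 [11111]: F1=0 F2=1 (differ) -> 1
Full result column, 8 rows per line (p,q fixed per line; r,s,t runs 000..111 left to right):
  rows 0-7 [p,q=00]: 11101110  (ones: 6)
  rows 8-15 [p,q=01]: 11101110  (ones: 6)
  rows 16-23 [p,q=10]: 00010001  (ones: 2)
  rows 24-31 [p,q=11]: 00010001  (ones: 2)
Disagreements = 6+6+2+2 = 16

16
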